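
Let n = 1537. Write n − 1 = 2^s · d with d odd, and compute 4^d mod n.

1537 − 1 = 1536 = 2^9 · 3, so d = 3.
4^1 ≡ 4 (mod 1537)
4^2 ≡ 4^2 = 16 ≡ 16 (mod 1537)
3 = 2 + 1 in binary powers of 2.
So 4^3 ≡ 16 · 4 ≡ 64 (mod 1537).
Squaring chain: 64 → 1022 → 861 → 487 → 471 → 513 → 342 → 152 → 49; never reaches −1, so base 4 is a Miller–Rabin witness that 1537 is composite.

64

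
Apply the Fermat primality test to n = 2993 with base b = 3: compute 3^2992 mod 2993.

3^1 ≡ 3 (mod 2993)
3^2 ≡ 3^2 = 9 ≡ 9 (mod 2993)
3^4 ≡ 9^2 = 81 ≡ 81 (mod 2993)
3^8 ≡ 81^2 = 6561 ≡ 575 (mod 2993)
3^16 ≡ 575^2 = 330625 ≡ 1395 (mod 2993)
3^32 ≡ 1395^2 = 1946025 ≡ 575 (mod 2993)
3^64 ≡ 575^2 = 330625 ≡ 1395 (mod 2993)
3^128 ≡ 1395^2 = 1946025 ≡ 575 (mod 2993)
3^256 ≡ 575^2 = 330625 ≡ 1395 (mod 2993)
3^512 ≡ 1395^2 = 1946025 ≡ 575 (mod 2993)
3^1024 ≡ 575^2 = 330625 ≡ 1395 (mod 2993)
3^2048 ≡ 1395^2 = 1946025 ≡ 575 (mod 2993)
2992 = 2048 + 512 + 256 + 128 + 32 + 16 in binary powers of 2.
So 3^2992 ≡ 575 · 575 · 1395 · 575 · 575 · 1395 ≡ 1395 (mod 2993).
Since 1395 ≠ 1, base 3 is a Fermat witness: 2993 is composite.

1395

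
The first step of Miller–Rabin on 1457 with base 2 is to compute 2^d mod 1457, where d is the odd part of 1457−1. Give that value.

1457 − 1 = 1456 = 2^4 · 91, so d = 91.
2^1 ≡ 2 (mod 1457)
2^2 ≡ 2^2 = 4 ≡ 4 (mod 1457)
2^4 ≡ 4^2 = 16 ≡ 16 (mod 1457)
2^8 ≡ 16^2 = 256 ≡ 256 (mod 1457)
2^16 ≡ 256^2 = 65536 ≡ 1428 (mod 1457)
2^32 ≡ 1428^2 = 2039184 ≡ 841 (mod 1457)
2^64 ≡ 841^2 = 707281 ≡ 636 (mod 1457)
91 = 64 + 16 + 8 + 2 + 1 in binary powers of 2.
So 2^91 ≡ 636 · 1428 · 256 · 4 · 2 ≡ 870 (mod 1457).
Squaring chain: 870 → 717 → 1225 → 1372; never reaches −1, so base 2 is a Miller–Rabin witness that 1457 is composite.

870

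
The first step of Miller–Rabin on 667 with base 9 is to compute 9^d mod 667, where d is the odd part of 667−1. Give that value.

667 − 1 = 666 = 2^1 · 333, so d = 333.
9^1 ≡ 9 (mod 667)
9^2 ≡ 9^2 = 81 ≡ 81 (mod 667)
9^4 ≡ 81^2 = 6561 ≡ 558 (mod 667)
9^8 ≡ 558^2 = 311364 ≡ 542 (mod 667)
9^16 ≡ 542^2 = 293764 ≡ 284 (mod 667)
9^32 ≡ 284^2 = 80656 ≡ 616 (mod 667)
9^64 ≡ 616^2 = 379456 ≡ 600 (mod 667)
9^128 ≡ 600^2 = 360000 ≡ 487 (mod 667)
9^256 ≡ 487^2 = 237169 ≡ 384 (mod 667)
333 = 256 + 64 + 8 + 4 + 1 in binary powers of 2.
So 9^333 ≡ 384 · 600 · 542 · 558 · 9 ≡ 660 (mod 667).
Squaring chain: 660; never reaches −1, so base 9 is a Miller–Rabin witness that 667 is composite.

660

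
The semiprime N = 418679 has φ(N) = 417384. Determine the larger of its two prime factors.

φ(n) = (p−1)(q−1) = n − (p+q) + 1, so p + q = 418679 − 417384 + 1 = 1296.
p and q are the roots of t² − 1296t + 418679 = 0.
Discriminant: 1296² − 4·418679 = 1679616 − 1674716 = 4900; √4900 = 70.
q = (1296 − 70)/2 = 613, p = (1296 + 70)/2 = 683.
Check: 613 · 683 = 418679.

683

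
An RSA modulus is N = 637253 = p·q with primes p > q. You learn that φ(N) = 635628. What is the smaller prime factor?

659

φ(n) = (p−1)(q−1) = n − (p+q) + 1, so p + q = 637253 − 635628 + 1 = 1626.
p and q are the roots of t² − 1626t + 637253 = 0.
Discriminant: 1626² − 4·637253 = 2643876 − 2549012 = 94864; √94864 = 308.
q = (1626 − 308)/2 = 659, p = (1626 + 308)/2 = 967.
Check: 659 · 967 = 637253.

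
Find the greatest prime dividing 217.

31

217 = 7 · 31
31 is prime.
So 217 = 7 · 31; the largest prime factor is 31.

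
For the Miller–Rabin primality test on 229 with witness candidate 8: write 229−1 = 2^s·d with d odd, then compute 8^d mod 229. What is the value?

107

229 − 1 = 228 = 2^2 · 57, so d = 57.
8^1 ≡ 8 (mod 229)
8^2 ≡ 8^2 = 64 ≡ 64 (mod 229)
8^4 ≡ 64^2 = 4096 ≡ 203 (mod 229)
8^8 ≡ 203^2 = 41209 ≡ 218 (mod 229)
8^16 ≡ 218^2 = 47524 ≡ 121 (mod 229)
8^32 ≡ 121^2 = 14641 ≡ 214 (mod 229)
57 = 32 + 16 + 8 + 1 in binary powers of 2.
So 8^57 ≡ 214 · 121 · 218 · 8 ≡ 107 (mod 229).
Squaring chain: 107 → 228; reaches −1, so base 8 does not prove 229 composite.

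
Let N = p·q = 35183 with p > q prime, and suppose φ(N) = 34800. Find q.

151

φ(n) = (p−1)(q−1) = n − (p+q) + 1, so p + q = 35183 − 34800 + 1 = 384.
p and q are the roots of t² − 384t + 35183 = 0.
Discriminant: 384² − 4·35183 = 147456 − 140732 = 6724; √6724 = 82.
q = (384 − 82)/2 = 151, p = (384 + 82)/2 = 233.
Check: 151 · 233 = 35183.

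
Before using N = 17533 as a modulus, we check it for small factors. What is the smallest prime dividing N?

89

17533 is odd.
Digit sum 19, not divisible by 3.
Ends in 3: not divisible by 5.
7: 17533 = 7·2504 + 5
11: 17533 = 11·1593 + 10
13: 17533 = 13·1348 + 9
17: 17533 = 17·1031 + 6
19: 17533 = 19·922 + 15
23: 17533 = 23·762 + 7
29: 17533 = 29·604 + 17
31: 17533 = 31·565 + 18
37: 17533 = 37·473 + 32
41: 17533 = 41·427 + 26
43: 17533 = 43·407 + 32
47: 17533 = 47·373 + 2
53: 17533 = 53·330 + 43
59: 17533 = 59·297 + 10
61: 17533 = 61·287 + 26
67: 17533 = 67·261 + 46
71: 17533 = 71·246 + 67
73: 17533 = 73·240 + 13
79: 17533 = 79·221 + 74
83: 17533 = 83·211 + 20
89: 17533 = 89·197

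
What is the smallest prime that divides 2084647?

59

2084647 is odd.
Digit sum 31, not divisible by 3.
Ends in 7: not divisible by 5.
7: 2084647 = 7·297806 + 5
11: 2084647 = 11·189513 + 4
13: 2084647 = 13·160357 + 6
17: 2084647 = 17·122626 + 5
19: 2084647 = 19·109718 + 5
23: 2084647 = 23·90636 + 19
29: 2084647 = 29·71884 + 11
31: 2084647 = 31·67246 + 21
37: 2084647 = 37·56341 + 30
41: 2084647 = 41·50845 + 2
43: 2084647 = 43·48480 + 7
47: 2084647 = 47·44354 + 9
53: 2084647 = 53·39332 + 51
59: 2084647 = 59·35333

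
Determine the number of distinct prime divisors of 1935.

1935 = 3^2 · 215
215 = 5 · 43
1935 = 3^2 · 5 · 43, which has 3 distinct prime factors.

3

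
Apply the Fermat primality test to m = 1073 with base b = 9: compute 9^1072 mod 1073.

194

9^1 ≡ 9 (mod 1073)
9^2 ≡ 9^2 = 81 ≡ 81 (mod 1073)
9^4 ≡ 81^2 = 6561 ≡ 123 (mod 1073)
9^8 ≡ 123^2 = 15129 ≡ 107 (mod 1073)
9^16 ≡ 107^2 = 11449 ≡ 719 (mod 1073)
9^32 ≡ 719^2 = 516961 ≡ 848 (mod 1073)
9^64 ≡ 848^2 = 719104 ≡ 194 (mod 1073)
9^128 ≡ 194^2 = 37636 ≡ 81 (mod 1073)
9^256 ≡ 81^2 = 6561 ≡ 123 (mod 1073)
9^512 ≡ 123^2 = 15129 ≡ 107 (mod 1073)
9^1024 ≡ 107^2 = 11449 ≡ 719 (mod 1073)
1072 = 1024 + 32 + 16 in binary powers of 2.
So 9^1072 ≡ 719 · 848 · 719 ≡ 194 (mod 1073).
Since 194 ≠ 1, base 9 is a Fermat witness: 1073 is composite.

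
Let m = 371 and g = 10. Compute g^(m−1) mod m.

10^1 ≡ 10 (mod 371)
10^2 ≡ 10^2 = 100 ≡ 100 (mod 371)
10^4 ≡ 100^2 = 10000 ≡ 354 (mod 371)
10^8 ≡ 354^2 = 125316 ≡ 289 (mod 371)
10^16 ≡ 289^2 = 83521 ≡ 46 (mod 371)
10^32 ≡ 46^2 = 2116 ≡ 261 (mod 371)
10^64 ≡ 261^2 = 68121 ≡ 228 (mod 371)
10^128 ≡ 228^2 = 51984 ≡ 44 (mod 371)
10^256 ≡ 44^2 = 1936 ≡ 81 (mod 371)
370 = 256 + 64 + 32 + 16 + 2 in binary powers of 2.
So 10^370 ≡ 81 · 228 · 261 · 46 · 100 ≡ 102 (mod 371).
Since 102 ≠ 1, base 10 is a Fermat witness: 371 is composite.

102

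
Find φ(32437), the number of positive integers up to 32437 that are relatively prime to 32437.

Factor: 32437 = 163 · 199.
φ(32437) = (163−1) · (199−1) = 162 · 198 = 32076.

32076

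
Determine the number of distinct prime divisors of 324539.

3

324539 = 19^2 · 899
899 = 29 · 31
324539 = 19^2 · 29 · 31, which has 3 distinct prime factors.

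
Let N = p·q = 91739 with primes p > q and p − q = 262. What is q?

Since p = q + 262, we have 91739 = q(q + 262), so q² + 262q − 91739 = 0.
Discriminant: 262² + 4·91739 = 68644 + 366956 = 435600; √435600 = 660.
q = (−262 + 660)/2 = 199, and p = q + 262 = 461.
Check: 199 · 461 = 91739.

199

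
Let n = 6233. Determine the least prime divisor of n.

23

6233 is odd.
Digit sum 14, not divisible by 3.
Ends in 3: not divisible by 5.
7: 6233 = 7·890 + 3
11: 6233 = 11·566 + 7
13: 6233 = 13·479 + 6
17: 6233 = 17·366 + 11
19: 6233 = 19·328 + 1
23: 6233 = 23·271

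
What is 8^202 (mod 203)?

8^1 ≡ 8 (mod 203)
8^2 ≡ 8^2 = 64 ≡ 64 (mod 203)
8^4 ≡ 64^2 = 4096 ≡ 36 (mod 203)
8^8 ≡ 36^2 = 1296 ≡ 78 (mod 203)
8^16 ≡ 78^2 = 6084 ≡ 197 (mod 203)
8^32 ≡ 197^2 = 38809 ≡ 36 (mod 203)
8^64 ≡ 36^2 = 1296 ≡ 78 (mod 203)
8^128 ≡ 78^2 = 6084 ≡ 197 (mod 203)
202 = 128 + 64 + 8 + 2 in binary powers of 2.
So 8^202 ≡ 197 · 78 · 78 · 64 ≡ 71 (mod 203).
Since 71 ≠ 1, base 8 is a Fermat witness: 203 is composite.

71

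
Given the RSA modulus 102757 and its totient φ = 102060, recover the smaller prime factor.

211

φ(n) = (p−1)(q−1) = n − (p+q) + 1, so p + q = 102757 − 102060 + 1 = 698.
p and q are the roots of t² − 698t + 102757 = 0.
Discriminant: 698² − 4·102757 = 487204 − 411028 = 76176; √76176 = 276.
q = (698 − 276)/2 = 211, p = (698 + 276)/2 = 487.
Check: 211 · 487 = 102757.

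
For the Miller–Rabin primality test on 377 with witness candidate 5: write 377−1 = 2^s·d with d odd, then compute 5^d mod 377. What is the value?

138

377 − 1 = 376 = 2^3 · 47, so d = 47.
5^1 ≡ 5 (mod 377)
5^2 ≡ 5^2 = 25 ≡ 25 (mod 377)
5^4 ≡ 25^2 = 625 ≡ 248 (mod 377)
5^8 ≡ 248^2 = 61504 ≡ 53 (mod 377)
5^16 ≡ 53^2 = 2809 ≡ 170 (mod 377)
5^32 ≡ 170^2 = 28900 ≡ 248 (mod 377)
47 = 32 + 8 + 4 + 2 + 1 in binary powers of 2.
So 5^47 ≡ 248 · 53 · 248 · 25 · 5 ≡ 138 (mod 377).
Squaring chain: 138 → 194 → 313; never reaches −1, so base 5 is a Miller–Rabin witness that 377 is composite.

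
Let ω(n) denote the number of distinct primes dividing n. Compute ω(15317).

2

15317 = 17^2 · 53
15317 = 17^2 · 53, which has 2 distinct prime factors.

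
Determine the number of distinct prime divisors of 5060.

5060 = 2^2 · 1265
1265 = 5 · 253
253 = 11 · 23
5060 = 2^2 · 5 · 11 · 23, which has 4 distinct prime factors.

4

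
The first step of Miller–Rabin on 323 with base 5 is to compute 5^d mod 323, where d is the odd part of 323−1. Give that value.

175

323 − 1 = 322 = 2^1 · 161, so d = 161.
5^1 ≡ 5 (mod 323)
5^2 ≡ 5^2 = 25 ≡ 25 (mod 323)
5^4 ≡ 25^2 = 625 ≡ 302 (mod 323)
5^8 ≡ 302^2 = 91204 ≡ 118 (mod 323)
5^16 ≡ 118^2 = 13924 ≡ 35 (mod 323)
5^32 ≡ 35^2 = 1225 ≡ 256 (mod 323)
5^64 ≡ 256^2 = 65536 ≡ 290 (mod 323)
5^128 ≡ 290^2 = 84100 ≡ 120 (mod 323)
161 = 128 + 32 + 1 in binary powers of 2.
So 5^161 ≡ 120 · 256 · 5 ≡ 175 (mod 323).
Squaring chain: 175; never reaches −1, so base 5 is a Miller–Rabin witness that 323 is composite.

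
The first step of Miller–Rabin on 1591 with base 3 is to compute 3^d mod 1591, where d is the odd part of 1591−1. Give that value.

1591 − 1 = 1590 = 2^1 · 795, so d = 795.
3^1 ≡ 3 (mod 1591)
3^2 ≡ 3^2 = 9 ≡ 9 (mod 1591)
3^4 ≡ 9^2 = 81 ≡ 81 (mod 1591)
3^8 ≡ 81^2 = 6561 ≡ 197 (mod 1591)
3^16 ≡ 197^2 = 38809 ≡ 625 (mod 1591)
3^32 ≡ 625^2 = 390625 ≡ 830 (mod 1591)
3^64 ≡ 830^2 = 688900 ≡ 1588 (mod 1591)
3^128 ≡ 1588^2 = 2521744 ≡ 9 (mod 1591)
3^256 ≡ 9^2 = 81 ≡ 81 (mod 1591)
3^512 ≡ 81^2 = 6561 ≡ 197 (mod 1591)
795 = 512 + 256 + 16 + 8 + 2 + 1 in binary powers of 2.
So 3^795 ≡ 197 · 81 · 625 · 197 · 9 · 3 ≡ 1470 (mod 1591).
Squaring chain: 1470; never reaches −1, so base 3 is a Miller–Rabin witness that 1591 is composite.

1470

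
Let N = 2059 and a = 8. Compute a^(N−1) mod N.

8^1 ≡ 8 (mod 2059)
8^2 ≡ 8^2 = 64 ≡ 64 (mod 2059)
8^4 ≡ 64^2 = 4096 ≡ 2037 (mod 2059)
8^8 ≡ 2037^2 = 4149369 ≡ 484 (mod 2059)
8^16 ≡ 484^2 = 234256 ≡ 1589 (mod 2059)
8^32 ≡ 1589^2 = 2524921 ≡ 587 (mod 2059)
8^64 ≡ 587^2 = 344569 ≡ 716 (mod 2059)
8^128 ≡ 716^2 = 512656 ≡ 2024 (mod 2059)
8^256 ≡ 2024^2 = 4096576 ≡ 1225 (mod 2059)
8^512 ≡ 1225^2 = 1500625 ≡ 1673 (mod 2059)
8^1024 ≡ 1673^2 = 2798929 ≡ 748 (mod 2059)
8^2048 ≡ 748^2 = 559504 ≡ 1515 (mod 2059)
2058 = 2048 + 8 + 2 in binary powers of 2.
So 8^2058 ≡ 1515 · 484 · 64 ≡ 1971 (mod 2059).
Since 1971 ≠ 1, base 8 is a Fermat witness: 2059 is composite.

1971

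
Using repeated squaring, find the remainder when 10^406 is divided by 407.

232

10^1 ≡ 10 (mod 407)
10^2 ≡ 10^2 = 100 ≡ 100 (mod 407)
10^4 ≡ 100^2 = 10000 ≡ 232 (mod 407)
10^8 ≡ 232^2 = 53824 ≡ 100 (mod 407)
10^16 ≡ 100^2 = 10000 ≡ 232 (mod 407)
10^32 ≡ 232^2 = 53824 ≡ 100 (mod 407)
10^64 ≡ 100^2 = 10000 ≡ 232 (mod 407)
10^128 ≡ 232^2 = 53824 ≡ 100 (mod 407)
10^256 ≡ 100^2 = 10000 ≡ 232 (mod 407)
406 = 256 + 128 + 16 + 4 + 2 in binary powers of 2.
So 10^406 ≡ 232 · 100 · 232 · 232 · 100 ≡ 232 (mod 407).
Since 232 ≠ 1, base 10 is a Fermat witness: 407 is composite.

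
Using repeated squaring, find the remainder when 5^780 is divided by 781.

1

5^1 ≡ 5 (mod 781)
5^2 ≡ 5^2 = 25 ≡ 25 (mod 781)
5^4 ≡ 25^2 = 625 ≡ 625 (mod 781)
5^8 ≡ 625^2 = 390625 ≡ 125 (mod 781)
5^16 ≡ 125^2 = 15625 ≡ 5 (mod 781)
5^32 ≡ 5^2 = 25 ≡ 25 (mod 781)
5^64 ≡ 25^2 = 625 ≡ 625 (mod 781)
5^128 ≡ 625^2 = 390625 ≡ 125 (mod 781)
5^256 ≡ 125^2 = 15625 ≡ 5 (mod 781)
5^512 ≡ 5^2 = 25 ≡ 25 (mod 781)
780 = 512 + 256 + 8 + 4 in binary powers of 2.
So 5^780 ≡ 25 · 5 · 125 · 625 ≡ 1 (mod 781).
Since the result is 1, base 5 gives no evidence that 781 is composite.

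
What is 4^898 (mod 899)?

4^1 ≡ 4 (mod 899)
4^2 ≡ 4^2 = 16 ≡ 16 (mod 899)
4^4 ≡ 16^2 = 256 ≡ 256 (mod 899)
4^8 ≡ 256^2 = 65536 ≡ 808 (mod 899)
4^16 ≡ 808^2 = 652864 ≡ 190 (mod 899)
4^32 ≡ 190^2 = 36100 ≡ 140 (mod 899)
4^64 ≡ 140^2 = 19600 ≡ 721 (mod 899)
4^128 ≡ 721^2 = 519841 ≡ 219 (mod 899)
4^256 ≡ 219^2 = 47961 ≡ 314 (mod 899)
4^512 ≡ 314^2 = 98596 ≡ 605 (mod 899)
898 = 512 + 256 + 128 + 2 in binary powers of 2.
So 4^898 ≡ 605 · 314 · 219 · 16 ≡ 219 (mod 899).
Since 219 ≠ 1, base 4 is a Fermat witness: 899 is composite.

219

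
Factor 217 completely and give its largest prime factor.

217 = 7 · 31
31 is prime.
So 217 = 7 · 31; the largest prime factor is 31.

31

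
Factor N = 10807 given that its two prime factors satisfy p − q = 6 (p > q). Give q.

Since p = q + 6, we have 10807 = q(q + 6), so q² + 6q − 10807 = 0.
Discriminant: 6² + 4·10807 = 36 + 43228 = 43264; √43264 = 208.
q = (−6 + 208)/2 = 101, and p = q + 6 = 107.
Check: 101 · 107 = 10807.

101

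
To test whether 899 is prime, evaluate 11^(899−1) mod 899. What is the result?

11^1 ≡ 11 (mod 899)
11^2 ≡ 11^2 = 121 ≡ 121 (mod 899)
11^4 ≡ 121^2 = 14641 ≡ 257 (mod 899)
11^8 ≡ 257^2 = 66049 ≡ 422 (mod 899)
11^16 ≡ 422^2 = 178084 ≡ 82 (mod 899)
11^32 ≡ 82^2 = 6724 ≡ 431 (mod 899)
11^64 ≡ 431^2 = 185761 ≡ 567 (mod 899)
11^128 ≡ 567^2 = 321489 ≡ 546 (mod 899)
11^256 ≡ 546^2 = 298116 ≡ 547 (mod 899)
11^512 ≡ 547^2 = 299209 ≡ 741 (mod 899)
898 = 512 + 256 + 128 + 2 in binary powers of 2.
So 11^898 ≡ 741 · 547 · 546 · 121 ≡ 382 (mod 899).
Since 382 ≠ 1, base 11 is a Fermat witness: 899 is composite.

382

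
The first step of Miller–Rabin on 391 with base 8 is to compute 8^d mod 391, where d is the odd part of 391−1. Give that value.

391 − 1 = 390 = 2^1 · 195, so d = 195.
8^1 ≡ 8 (mod 391)
8^2 ≡ 8^2 = 64 ≡ 64 (mod 391)
8^4 ≡ 64^2 = 4096 ≡ 186 (mod 391)
8^8 ≡ 186^2 = 34596 ≡ 188 (mod 391)
8^16 ≡ 188^2 = 35344 ≡ 154 (mod 391)
8^32 ≡ 154^2 = 23716 ≡ 256 (mod 391)
8^64 ≡ 256^2 = 65536 ≡ 239 (mod 391)
8^128 ≡ 239^2 = 57121 ≡ 35 (mod 391)
195 = 128 + 64 + 2 + 1 in binary powers of 2.
So 8^195 ≡ 35 · 239 · 64 · 8 ≡ 257 (mod 391).
Squaring chain: 257; never reaches −1, so base 8 is a Miller–Rabin witness that 391 is composite.

257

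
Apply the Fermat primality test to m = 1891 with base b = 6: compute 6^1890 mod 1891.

6^1 ≡ 6 (mod 1891)
6^2 ≡ 6^2 = 36 ≡ 36 (mod 1891)
6^4 ≡ 36^2 = 1296 ≡ 1296 (mod 1891)
6^8 ≡ 1296^2 = 1679616 ≡ 408 (mod 1891)
6^16 ≡ 408^2 = 166464 ≡ 56 (mod 1891)
6^32 ≡ 56^2 = 3136 ≡ 1245 (mod 1891)
6^64 ≡ 1245^2 = 1550025 ≡ 1296 (mod 1891)
6^128 ≡ 1296^2 = 1679616 ≡ 408 (mod 1891)
6^256 ≡ 408^2 = 166464 ≡ 56 (mod 1891)
6^512 ≡ 56^2 = 3136 ≡ 1245 (mod 1891)
6^1024 ≡ 1245^2 = 1550025 ≡ 1296 (mod 1891)
1890 = 1024 + 512 + 256 + 64 + 32 + 2 in binary powers of 2.
So 6^1890 ≡ 1296 · 1245 · 56 · 1296 · 1245 · 36 ≡ 1768 (mod 1891).
Since 1768 ≠ 1, base 6 is a Fermat witness: 1891 is composite.

1768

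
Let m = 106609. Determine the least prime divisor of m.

19

106609 is odd.
Digit sum 22, not divisible by 3.
Ends in 9: not divisible by 5.
7: 106609 = 7·15229 + 6
11: 106609 = 11·9691 + 8
13: 106609 = 13·8200 + 9
17: 106609 = 17·6271 + 2
19: 106609 = 19·5611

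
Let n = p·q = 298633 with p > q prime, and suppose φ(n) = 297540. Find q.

φ(n) = (p−1)(q−1) = n − (p+q) + 1, so p + q = 298633 − 297540 + 1 = 1094.
p and q are the roots of t² − 1094t + 298633 = 0.
Discriminant: 1094² − 4·298633 = 1196836 − 1194532 = 2304; √2304 = 48.
q = (1094 − 48)/2 = 523, p = (1094 + 48)/2 = 571.
Check: 523 · 571 = 298633.

523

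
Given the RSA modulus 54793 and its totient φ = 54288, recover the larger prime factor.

349

φ(n) = (p−1)(q−1) = n − (p+q) + 1, so p + q = 54793 − 54288 + 1 = 506.
p and q are the roots of t² − 506t + 54793 = 0.
Discriminant: 506² − 4·54793 = 256036 − 219172 = 36864; √36864 = 192.
q = (506 − 192)/2 = 157, p = (506 + 192)/2 = 349.
Check: 157 · 349 = 54793.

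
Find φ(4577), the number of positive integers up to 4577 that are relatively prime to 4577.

4356

Factor: 4577 = 23 · 199.
φ(4577) = (23−1) · (199−1) = 22 · 198 = 4356.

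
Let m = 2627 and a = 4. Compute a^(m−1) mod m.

4^1 ≡ 4 (mod 2627)
4^2 ≡ 4^2 = 16 ≡ 16 (mod 2627)
4^4 ≡ 16^2 = 256 ≡ 256 (mod 2627)
4^8 ≡ 256^2 = 65536 ≡ 2488 (mod 2627)
4^16 ≡ 2488^2 = 6190144 ≡ 932 (mod 2627)
4^32 ≡ 932^2 = 868624 ≡ 1714 (mod 2627)
4^64 ≡ 1714^2 = 2937796 ≡ 810 (mod 2627)
4^128 ≡ 810^2 = 656100 ≡ 1977 (mod 2627)
4^256 ≡ 1977^2 = 3908529 ≡ 2180 (mod 2627)
4^512 ≡ 2180^2 = 4752400 ≡ 157 (mod 2627)
4^1024 ≡ 157^2 = 24649 ≡ 1006 (mod 2627)
4^2048 ≡ 1006^2 = 1012036 ≡ 641 (mod 2627)
2626 = 2048 + 512 + 64 + 2 in binary powers of 2.
So 4^2626 ≡ 641 · 157 · 810 · 16 ≡ 2560 (mod 2627).
Since 2560 ≠ 1, base 4 is a Fermat witness: 2627 is composite.

2560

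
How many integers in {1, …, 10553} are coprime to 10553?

Factor: 10553 = 61 · 173.
φ(10553) = (61−1) · (173−1) = 60 · 172 = 10320.

10320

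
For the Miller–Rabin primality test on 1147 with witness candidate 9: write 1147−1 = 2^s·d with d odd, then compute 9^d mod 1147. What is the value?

47

1147 − 1 = 1146 = 2^1 · 573, so d = 573.
9^1 ≡ 9 (mod 1147)
9^2 ≡ 9^2 = 81 ≡ 81 (mod 1147)
9^4 ≡ 81^2 = 6561 ≡ 826 (mod 1147)
9^8 ≡ 826^2 = 682276 ≡ 958 (mod 1147)
9^16 ≡ 958^2 = 917764 ≡ 164 (mod 1147)
9^32 ≡ 164^2 = 26896 ≡ 515 (mod 1147)
9^64 ≡ 515^2 = 265225 ≡ 268 (mod 1147)
9^128 ≡ 268^2 = 71824 ≡ 710 (mod 1147)
9^256 ≡ 710^2 = 504100 ≡ 567 (mod 1147)
9^512 ≡ 567^2 = 321489 ≡ 329 (mod 1147)
573 = 512 + 32 + 16 + 8 + 4 + 1 in binary powers of 2.
So 9^573 ≡ 329 · 515 · 164 · 958 · 826 · 9 ≡ 47 (mod 1147).
Squaring chain: 47; never reaches −1, so base 9 is a Miller–Rabin witness that 1147 is composite.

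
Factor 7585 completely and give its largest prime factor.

41

7585 = 5 · 1517
1517 = 37 · 41
41 is prime.
So 7585 = 5 · 37 · 41; the largest prime factor is 41.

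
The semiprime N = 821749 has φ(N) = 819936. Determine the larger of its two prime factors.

937

φ(n) = (p−1)(q−1) = n − (p+q) + 1, so p + q = 821749 − 819936 + 1 = 1814.
p and q are the roots of t² − 1814t + 821749 = 0.
Discriminant: 1814² − 4·821749 = 3290596 − 3286996 = 3600; √3600 = 60.
q = (1814 − 60)/2 = 877, p = (1814 + 60)/2 = 937.
Check: 877 · 937 = 821749.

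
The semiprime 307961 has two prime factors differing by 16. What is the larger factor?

563

Since p = q + 16, we have 307961 = q(q + 16), so q² + 16q − 307961 = 0.
Discriminant: 16² + 4·307961 = 256 + 1231844 = 1232100; √1232100 = 1110.
q = (−16 + 1110)/2 = 547, and p = q + 16 = 563.
Check: 547 · 563 = 307961.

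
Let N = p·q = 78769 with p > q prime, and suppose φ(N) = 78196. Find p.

φ(n) = (p−1)(q−1) = n − (p+q) + 1, so p + q = 78769 − 78196 + 1 = 574.
p and q are the roots of t² − 574t + 78769 = 0.
Discriminant: 574² − 4·78769 = 329476 − 315076 = 14400; √14400 = 120.
q = (574 − 120)/2 = 227, p = (574 + 120)/2 = 347.
Check: 227 · 347 = 78769.

347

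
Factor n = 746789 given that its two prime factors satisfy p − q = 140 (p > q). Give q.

797

Since p = q + 140, we have 746789 = q(q + 140), so q² + 140q − 746789 = 0.
Discriminant: 140² + 4·746789 = 19600 + 2987156 = 3006756; √3006756 = 1734.
q = (−140 + 1734)/2 = 797, and p = q + 140 = 937.
Check: 797 · 937 = 746789.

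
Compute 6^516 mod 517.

159

6^1 ≡ 6 (mod 517)
6^2 ≡ 6^2 = 36 ≡ 36 (mod 517)
6^4 ≡ 36^2 = 1296 ≡ 262 (mod 517)
6^8 ≡ 262^2 = 68644 ≡ 400 (mod 517)
6^16 ≡ 400^2 = 160000 ≡ 247 (mod 517)
6^32 ≡ 247^2 = 61009 ≡ 3 (mod 517)
6^64 ≡ 3^2 = 9 ≡ 9 (mod 517)
6^128 ≡ 9^2 = 81 ≡ 81 (mod 517)
6^256 ≡ 81^2 = 6561 ≡ 357 (mod 517)
6^512 ≡ 357^2 = 127449 ≡ 267 (mod 517)
516 = 512 + 4 in binary powers of 2.
So 6^516 ≡ 267 · 262 ≡ 159 (mod 517).
Since 159 ≠ 1, base 6 is a Fermat witness: 517 is composite.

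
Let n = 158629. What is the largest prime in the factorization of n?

158629 = 41 · 3869
3869 = 53 · 73
73 is prime.
So 158629 = 41 · 53 · 73; the largest prime factor is 73.

73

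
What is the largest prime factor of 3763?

3763 = 53 · 71
71 is prime.
So 3763 = 53 · 71; the largest prime factor is 71.

71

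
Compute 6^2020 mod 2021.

6^1 ≡ 6 (mod 2021)
6^2 ≡ 6^2 = 36 ≡ 36 (mod 2021)
6^4 ≡ 36^2 = 1296 ≡ 1296 (mod 2021)
6^8 ≡ 1296^2 = 1679616 ≡ 165 (mod 2021)
6^16 ≡ 165^2 = 27225 ≡ 952 (mod 2021)
6^32 ≡ 952^2 = 906304 ≡ 896 (mod 2021)
6^64 ≡ 896^2 = 802816 ≡ 479 (mod 2021)
6^128 ≡ 479^2 = 229441 ≡ 1068 (mod 2021)
6^256 ≡ 1068^2 = 1140624 ≡ 780 (mod 2021)
6^512 ≡ 780^2 = 608400 ≡ 79 (mod 2021)
6^1024 ≡ 79^2 = 6241 ≡ 178 (mod 2021)
2020 = 1024 + 512 + 256 + 128 + 64 + 32 + 4 in binary powers of 2.
So 6^2020 ≡ 178 · 79 · 780 · 1068 · 479 · 896 · 1296 ≡ 1511 (mod 2021).
Since 1511 ≠ 1, base 6 is a Fermat witness: 2021 is composite.

1511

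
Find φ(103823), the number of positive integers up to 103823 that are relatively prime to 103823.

101614

Factor: 103823 = 47^3.
φ(103823) = 47^2·(47−1) = 101614.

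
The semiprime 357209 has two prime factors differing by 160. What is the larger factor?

683

Since p = q + 160, we have 357209 = q(q + 160), so q² + 160q − 357209 = 0.
Discriminant: 160² + 4·357209 = 25600 + 1428836 = 1454436; √1454436 = 1206.
q = (−160 + 1206)/2 = 523, and p = q + 160 = 683.
Check: 523 · 683 = 357209.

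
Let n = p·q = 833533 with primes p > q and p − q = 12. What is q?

Since p = q + 12, we have 833533 = q(q + 12), so q² + 12q − 833533 = 0.
Discriminant: 12² + 4·833533 = 144 + 3334132 = 3334276; √3334276 = 1826.
q = (−12 + 1826)/2 = 907, and p = q + 12 = 919.
Check: 907 · 919 = 833533.

907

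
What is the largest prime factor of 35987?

97

35987 = 7 · 5141
5141 = 53 · 97
97 is prime.
So 35987 = 7 · 53 · 97; the largest prime factor is 97.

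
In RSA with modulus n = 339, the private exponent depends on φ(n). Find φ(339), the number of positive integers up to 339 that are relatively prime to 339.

Factor: 339 = 3 · 113.
φ(339) = (3−1) · (113−1) = 2 · 112 = 224.

224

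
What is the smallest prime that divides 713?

713 is odd.
Digit sum 11, not divisible by 3.
Ends in 3: not divisible by 5.
7: 713 = 7·101 + 6
11: 713 = 11·64 + 9
13: 713 = 13·54 + 11
17: 713 = 17·41 + 16
19: 713 = 19·37 + 10
23: 713 = 23·31

23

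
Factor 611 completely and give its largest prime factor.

47

611 = 13 · 47
47 is prime.
So 611 = 13 · 47; the largest prime factor is 47.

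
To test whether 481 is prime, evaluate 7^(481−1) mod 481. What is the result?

417

7^1 ≡ 7 (mod 481)
7^2 ≡ 7^2 = 49 ≡ 49 (mod 481)
7^4 ≡ 49^2 = 2401 ≡ 477 (mod 481)
7^8 ≡ 477^2 = 227529 ≡ 16 (mod 481)
7^16 ≡ 16^2 = 256 ≡ 256 (mod 481)
7^32 ≡ 256^2 = 65536 ≡ 120 (mod 481)
7^64 ≡ 120^2 = 14400 ≡ 451 (mod 481)
7^128 ≡ 451^2 = 203401 ≡ 419 (mod 481)
7^256 ≡ 419^2 = 175561 ≡ 477 (mod 481)
480 = 256 + 128 + 64 + 32 in binary powers of 2.
So 7^480 ≡ 477 · 419 · 451 · 120 ≡ 417 (mod 481).
Since 417 ≠ 1, base 7 is a Fermat witness: 481 is composite.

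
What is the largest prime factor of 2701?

73

2701 = 37 · 73
73 is prime.
So 2701 = 37 · 73; the largest prime factor is 73.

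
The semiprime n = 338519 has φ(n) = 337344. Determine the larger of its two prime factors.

673

φ(n) = (p−1)(q−1) = n − (p+q) + 1, so p + q = 338519 − 337344 + 1 = 1176.
p and q are the roots of t² − 1176t + 338519 = 0.
Discriminant: 1176² − 4·338519 = 1382976 − 1354076 = 28900; √28900 = 170.
q = (1176 − 170)/2 = 503, p = (1176 + 170)/2 = 673.
Check: 503 · 673 = 338519.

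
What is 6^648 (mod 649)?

26

6^1 ≡ 6 (mod 649)
6^2 ≡ 6^2 = 36 ≡ 36 (mod 649)
6^4 ≡ 36^2 = 1296 ≡ 647 (mod 649)
6^8 ≡ 647^2 = 418609 ≡ 4 (mod 649)
6^16 ≡ 4^2 = 16 ≡ 16 (mod 649)
6^32 ≡ 16^2 = 256 ≡ 256 (mod 649)
6^64 ≡ 256^2 = 65536 ≡ 636 (mod 649)
6^128 ≡ 636^2 = 404496 ≡ 169 (mod 649)
6^256 ≡ 169^2 = 28561 ≡ 5 (mod 649)
6^512 ≡ 5^2 = 25 ≡ 25 (mod 649)
648 = 512 + 128 + 8 in binary powers of 2.
So 6^648 ≡ 25 · 169 · 4 ≡ 26 (mod 649).
Since 26 ≠ 1, base 6 is a Fermat witness: 649 is composite.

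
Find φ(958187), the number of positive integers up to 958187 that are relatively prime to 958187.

Factor: 958187 = 53 · 101 · 179.
φ(958187) = (53−1) · (101−1) · (179−1) = 52 · 100 · 178 = 925600.

925600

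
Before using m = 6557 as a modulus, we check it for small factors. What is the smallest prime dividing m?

79

6557 is odd.
Digit sum 23, not divisible by 3.
Ends in 7: not divisible by 5.
7: 6557 = 7·936 + 5
11: 6557 = 11·596 + 1
13: 6557 = 13·504 + 5
17: 6557 = 17·385 + 12
19: 6557 = 19·345 + 2
23: 6557 = 23·285 + 2
29: 6557 = 29·226 + 3
31: 6557 = 31·211 + 16
37: 6557 = 37·177 + 8
41: 6557 = 41·159 + 38
43: 6557 = 43·152 + 21
47: 6557 = 47·139 + 24
53: 6557 = 53·123 + 38
59: 6557 = 59·111 + 8
61: 6557 = 61·107 + 30
67: 6557 = 67·97 + 58
71: 6557 = 71·92 + 25
73: 6557 = 73·89 + 60
79: 6557 = 79·83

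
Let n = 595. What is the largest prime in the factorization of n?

17

595 = 5 · 119
119 = 7 · 17
17 is prime.
So 595 = 5 · 7 · 17; the largest prime factor is 17.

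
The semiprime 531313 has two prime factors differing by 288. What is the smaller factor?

Since p = q + 288, we have 531313 = q(q + 288), so q² + 288q − 531313 = 0.
Discriminant: 288² + 4·531313 = 82944 + 2125252 = 2208196; √2208196 = 1486.
q = (−288 + 1486)/2 = 599, and p = q + 288 = 887.
Check: 599 · 887 = 531313.

599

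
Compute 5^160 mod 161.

5^1 ≡ 5 (mod 161)
5^2 ≡ 5^2 = 25 ≡ 25 (mod 161)
5^4 ≡ 25^2 = 625 ≡ 142 (mod 161)
5^8 ≡ 142^2 = 20164 ≡ 39 (mod 161)
5^16 ≡ 39^2 = 1521 ≡ 72 (mod 161)
5^32 ≡ 72^2 = 5184 ≡ 32 (mod 161)
5^64 ≡ 32^2 = 1024 ≡ 58 (mod 161)
5^128 ≡ 58^2 = 3364 ≡ 144 (mod 161)
160 = 128 + 32 in binary powers of 2.
So 5^160 ≡ 144 · 32 ≡ 100 (mod 161).
Since 100 ≠ 1, base 5 is a Fermat witness: 161 is composite.

100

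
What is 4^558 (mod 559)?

508

4^1 ≡ 4 (mod 559)
4^2 ≡ 4^2 = 16 ≡ 16 (mod 559)
4^4 ≡ 16^2 = 256 ≡ 256 (mod 559)
4^8 ≡ 256^2 = 65536 ≡ 133 (mod 559)
4^16 ≡ 133^2 = 17689 ≡ 360 (mod 559)
4^32 ≡ 360^2 = 129600 ≡ 471 (mod 559)
4^64 ≡ 471^2 = 221841 ≡ 477 (mod 559)
4^128 ≡ 477^2 = 227529 ≡ 16 (mod 559)
4^256 ≡ 16^2 = 256 ≡ 256 (mod 559)
4^512 ≡ 256^2 = 65536 ≡ 133 (mod 559)
558 = 512 + 32 + 8 + 4 + 2 in binary powers of 2.
So 4^558 ≡ 133 · 471 · 133 · 256 · 16 ≡ 508 (mod 559).
Since 508 ≠ 1, base 4 is a Fermat witness: 559 is composite.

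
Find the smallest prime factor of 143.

143 is odd.
Digit sum 8, not divisible by 3.
Ends in 3: not divisible by 5.
7: 143 = 7·20 + 3
11: 143 = 11·13

11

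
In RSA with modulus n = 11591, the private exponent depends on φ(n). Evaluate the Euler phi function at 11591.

11352

Factor: 11591 = 67 · 173.
φ(11591) = (67−1) · (173−1) = 66 · 172 = 11352.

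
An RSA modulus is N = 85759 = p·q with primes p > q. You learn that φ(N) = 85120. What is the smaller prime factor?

φ(n) = (p−1)(q−1) = n − (p+q) + 1, so p + q = 85759 − 85120 + 1 = 640.
p and q are the roots of t² − 640t + 85759 = 0.
Discriminant: 640² − 4·85759 = 409600 − 343036 = 66564; √66564 = 258.
q = (640 − 258)/2 = 191, p = (640 + 258)/2 = 449.
Check: 191 · 449 = 85759.

191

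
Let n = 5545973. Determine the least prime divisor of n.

5545973 is odd.
Digit sum 38, not divisible by 3.
Ends in 3: not divisible by 5.
7: 5545973 = 7·792281 + 6
11: 5545973 = 11·504179 + 4
13: 5545973 = 13·426613 + 4
17: 5545973 = 17·326233 + 12
19: 5545973 = 19·291893 + 6
23: 5545973 = 23·241129 + 6
29: 5545973 = 29·191240 + 13
31: 5545973 = 31·178902 + 11
37: 5545973 = 37·149891 + 6
41: 5545973 = 41·135267 + 26
43: 5545973 = 43·128976 + 5
47: 5545973 = 47·117999 + 20
53: 5545973 = 53·104641

53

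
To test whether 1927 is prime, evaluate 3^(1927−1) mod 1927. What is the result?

237

3^1 ≡ 3 (mod 1927)
3^2 ≡ 3^2 = 9 ≡ 9 (mod 1927)
3^4 ≡ 9^2 = 81 ≡ 81 (mod 1927)
3^8 ≡ 81^2 = 6561 ≡ 780 (mod 1927)
3^16 ≡ 780^2 = 608400 ≡ 1395 (mod 1927)
3^32 ≡ 1395^2 = 1946025 ≡ 1682 (mod 1927)
3^64 ≡ 1682^2 = 2829124 ≡ 288 (mod 1927)
3^128 ≡ 288^2 = 82944 ≡ 83 (mod 1927)
3^256 ≡ 83^2 = 6889 ≡ 1108 (mod 1927)
3^512 ≡ 1108^2 = 1227664 ≡ 165 (mod 1927)
3^1024 ≡ 165^2 = 27225 ≡ 247 (mod 1927)
1926 = 1024 + 512 + 256 + 128 + 4 + 2 in binary powers of 2.
So 3^1926 ≡ 247 · 165 · 1108 · 83 · 81 · 9 ≡ 237 (mod 1927).
Since 237 ≠ 1, base 3 is a Fermat witness: 1927 is composite.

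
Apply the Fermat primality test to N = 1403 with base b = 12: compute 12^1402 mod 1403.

12^1 ≡ 12 (mod 1403)
12^2 ≡ 12^2 = 144 ≡ 144 (mod 1403)
12^4 ≡ 144^2 = 20736 ≡ 1094 (mod 1403)
12^8 ≡ 1094^2 = 1196836 ≡ 77 (mod 1403)
12^16 ≡ 77^2 = 5929 ≡ 317 (mod 1403)
12^32 ≡ 317^2 = 100489 ≡ 876 (mod 1403)
12^64 ≡ 876^2 = 767376 ≡ 1338 (mod 1403)
12^128 ≡ 1338^2 = 1790244 ≡ 16 (mod 1403)
12^256 ≡ 16^2 = 256 ≡ 256 (mod 1403)
12^512 ≡ 256^2 = 65536 ≡ 998 (mod 1403)
12^1024 ≡ 998^2 = 996004 ≡ 1277 (mod 1403)
1402 = 1024 + 256 + 64 + 32 + 16 + 8 + 2 in binary powers of 2.
So 12^1402 ≡ 1277 · 256 · 1338 · 876 · 317 · 77 · 144 ≡ 225 (mod 1403).
Since 225 ≠ 1, base 12 is a Fermat witness: 1403 is composite.

225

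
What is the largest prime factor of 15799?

61

15799 = 7 · 2257
2257 = 37 · 61
61 is prime.
So 15799 = 7 · 37 · 61; the largest prime factor is 61.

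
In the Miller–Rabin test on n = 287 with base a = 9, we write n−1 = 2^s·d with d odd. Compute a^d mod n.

32

287 − 1 = 286 = 2^1 · 143, so d = 143.
9^1 ≡ 9 (mod 287)
9^2 ≡ 9^2 = 81 ≡ 81 (mod 287)
9^4 ≡ 81^2 = 6561 ≡ 247 (mod 287)
9^8 ≡ 247^2 = 61009 ≡ 165 (mod 287)
9^16 ≡ 165^2 = 27225 ≡ 247 (mod 287)
9^32 ≡ 247^2 = 61009 ≡ 165 (mod 287)
9^64 ≡ 165^2 = 27225 ≡ 247 (mod 287)
9^128 ≡ 247^2 = 61009 ≡ 165 (mod 287)
143 = 128 + 8 + 4 + 2 + 1 in binary powers of 2.
So 9^143 ≡ 165 · 165 · 247 · 81 · 9 ≡ 32 (mod 287).
Squaring chain: 32; never reaches −1, so base 9 is a Miller–Rabin witness that 287 is composite.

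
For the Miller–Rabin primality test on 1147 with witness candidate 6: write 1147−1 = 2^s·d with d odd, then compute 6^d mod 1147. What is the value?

154

1147 − 1 = 1146 = 2^1 · 573, so d = 573.
6^1 ≡ 6 (mod 1147)
6^2 ≡ 6^2 = 36 ≡ 36 (mod 1147)
6^4 ≡ 36^2 = 1296 ≡ 149 (mod 1147)
6^8 ≡ 149^2 = 22201 ≡ 408 (mod 1147)
6^16 ≡ 408^2 = 166464 ≡ 149 (mod 1147)
6^32 ≡ 149^2 = 22201 ≡ 408 (mod 1147)
6^64 ≡ 408^2 = 166464 ≡ 149 (mod 1147)
6^128 ≡ 149^2 = 22201 ≡ 408 (mod 1147)
6^256 ≡ 408^2 = 166464 ≡ 149 (mod 1147)
6^512 ≡ 149^2 = 22201 ≡ 408 (mod 1147)
573 = 512 + 32 + 16 + 8 + 4 + 1 in binary powers of 2.
So 6^573 ≡ 408 · 408 · 149 · 408 · 149 · 6 ≡ 154 (mod 1147).
Squaring chain: 154; never reaches −1, so base 6 is a Miller–Rabin witness that 1147 is composite.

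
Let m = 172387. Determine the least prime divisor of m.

19

172387 is odd.
Digit sum 28, not divisible by 3.
Ends in 7: not divisible by 5.
7: 172387 = 7·24626 + 5
11: 172387 = 11·15671 + 6
13: 172387 = 13·13260 + 7
17: 172387 = 17·10140 + 7
19: 172387 = 19·9073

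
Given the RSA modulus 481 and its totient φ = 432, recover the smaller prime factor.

13

φ(n) = (p−1)(q−1) = n − (p+q) + 1, so p + q = 481 − 432 + 1 = 50.
p and q are the roots of t² − 50t + 481 = 0.
Discriminant: 50² − 4·481 = 2500 − 1924 = 576; √576 = 24.
q = (50 − 24)/2 = 13, p = (50 + 24)/2 = 37.
Check: 13 · 37 = 481.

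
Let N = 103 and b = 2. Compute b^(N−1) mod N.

2^1 ≡ 2 (mod 103)
2^2 ≡ 2^2 = 4 ≡ 4 (mod 103)
2^4 ≡ 4^2 = 16 ≡ 16 (mod 103)
2^8 ≡ 16^2 = 256 ≡ 50 (mod 103)
2^16 ≡ 50^2 = 2500 ≡ 28 (mod 103)
2^32 ≡ 28^2 = 784 ≡ 63 (mod 103)
2^64 ≡ 63^2 = 3969 ≡ 55 (mod 103)
102 = 64 + 32 + 4 + 2 in binary powers of 2.
So 2^102 ≡ 55 · 63 · 16 · 4 ≡ 1 (mod 103).
Since the result is 1, base 2 gives no evidence that 103 is composite.

1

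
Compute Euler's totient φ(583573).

562848

Factor: 583573 = 79 · 83 · 89.
φ(583573) = (79−1) · (83−1) · (89−1) = 78 · 82 · 88 = 562848.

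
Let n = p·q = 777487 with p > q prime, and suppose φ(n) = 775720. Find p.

947

φ(n) = (p−1)(q−1) = n − (p+q) + 1, so p + q = 777487 − 775720 + 1 = 1768.
p and q are the roots of t² − 1768t + 777487 = 0.
Discriminant: 1768² − 4·777487 = 3125824 − 3109948 = 15876; √15876 = 126.
q = (1768 − 126)/2 = 821, p = (1768 + 126)/2 = 947.
Check: 821 · 947 = 777487.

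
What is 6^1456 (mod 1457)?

521

6^1 ≡ 6 (mod 1457)
6^2 ≡ 6^2 = 36 ≡ 36 (mod 1457)
6^4 ≡ 36^2 = 1296 ≡ 1296 (mod 1457)
6^8 ≡ 1296^2 = 1679616 ≡ 1152 (mod 1457)
6^16 ≡ 1152^2 = 1327104 ≡ 1234 (mod 1457)
6^32 ≡ 1234^2 = 1522756 ≡ 191 (mod 1457)
6^64 ≡ 191^2 = 36481 ≡ 56 (mod 1457)
6^128 ≡ 56^2 = 3136 ≡ 222 (mod 1457)
6^256 ≡ 222^2 = 49284 ≡ 1203 (mod 1457)
6^512 ≡ 1203^2 = 1447209 ≡ 408 (mod 1457)
6^1024 ≡ 408^2 = 166464 ≡ 366 (mod 1457)
1456 = 1024 + 256 + 128 + 32 + 16 in binary powers of 2.
So 6^1456 ≡ 366 · 1203 · 222 · 191 · 1234 ≡ 521 (mod 1457).
Since 521 ≠ 1, base 6 is a Fermat witness: 1457 is composite.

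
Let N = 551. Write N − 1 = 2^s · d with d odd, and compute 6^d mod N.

138

551 − 1 = 550 = 2^1 · 275, so d = 275.
6^1 ≡ 6 (mod 551)
6^2 ≡ 6^2 = 36 ≡ 36 (mod 551)
6^4 ≡ 36^2 = 1296 ≡ 194 (mod 551)
6^8 ≡ 194^2 = 37636 ≡ 168 (mod 551)
6^16 ≡ 168^2 = 28224 ≡ 123 (mod 551)
6^32 ≡ 123^2 = 15129 ≡ 252 (mod 551)
6^64 ≡ 252^2 = 63504 ≡ 139 (mod 551)
6^128 ≡ 139^2 = 19321 ≡ 36 (mod 551)
6^256 ≡ 36^2 = 1296 ≡ 194 (mod 551)
275 = 256 + 16 + 2 + 1 in binary powers of 2.
So 6^275 ≡ 194 · 123 · 36 · 6 ≡ 138 (mod 551).
Squaring chain: 138; never reaches −1, so base 6 is a Miller–Rabin witness that 551 is composite.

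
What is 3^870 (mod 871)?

131

3^1 ≡ 3 (mod 871)
3^2 ≡ 3^2 = 9 ≡ 9 (mod 871)
3^4 ≡ 9^2 = 81 ≡ 81 (mod 871)
3^8 ≡ 81^2 = 6561 ≡ 464 (mod 871)
3^16 ≡ 464^2 = 215296 ≡ 159 (mod 871)
3^32 ≡ 159^2 = 25281 ≡ 22 (mod 871)
3^64 ≡ 22^2 = 484 ≡ 484 (mod 871)
3^128 ≡ 484^2 = 234256 ≡ 828 (mod 871)
3^256 ≡ 828^2 = 685584 ≡ 107 (mod 871)
3^512 ≡ 107^2 = 11449 ≡ 126 (mod 871)
870 = 512 + 256 + 64 + 32 + 4 + 2 in binary powers of 2.
So 3^870 ≡ 126 · 107 · 484 · 22 · 81 · 9 ≡ 131 (mod 871).
Since 131 ≠ 1, base 3 is a Fermat witness: 871 is composite.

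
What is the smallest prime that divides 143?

11

143 is odd.
Digit sum 8, not divisible by 3.
Ends in 3: not divisible by 5.
7: 143 = 7·20 + 3
11: 143 = 11·13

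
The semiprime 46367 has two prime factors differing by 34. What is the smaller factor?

199

Since p = q + 34, we have 46367 = q(q + 34), so q² + 34q − 46367 = 0.
Discriminant: 34² + 4·46367 = 1156 + 185468 = 186624; √186624 = 432.
q = (−34 + 432)/2 = 199, and p = q + 34 = 233.
Check: 199 · 233 = 46367.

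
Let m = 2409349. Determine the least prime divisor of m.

29

2409349 is odd.
Digit sum 31, not divisible by 3.
Ends in 9: not divisible by 5.
7: 2409349 = 7·344192 + 5
11: 2409349 = 11·219031 + 8
13: 2409349 = 13·185334 + 7
17: 2409349 = 17·141726 + 7
19: 2409349 = 19·126807 + 16
23: 2409349 = 23·104754 + 7
29: 2409349 = 29·83081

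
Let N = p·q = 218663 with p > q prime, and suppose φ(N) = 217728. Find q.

449

φ(n) = (p−1)(q−1) = n − (p+q) + 1, so p + q = 218663 − 217728 + 1 = 936.
p and q are the roots of t² − 936t + 218663 = 0.
Discriminant: 936² − 4·218663 = 876096 − 874652 = 1444; √1444 = 38.
q = (936 − 38)/2 = 449, p = (936 + 38)/2 = 487.
Check: 449 · 487 = 218663.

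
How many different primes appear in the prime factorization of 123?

2

123 = 3 · 41
123 = 3 · 41, which has 2 distinct prime factors.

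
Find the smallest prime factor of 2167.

2167 is odd.
Digit sum 16, not divisible by 3.
Ends in 7: not divisible by 5.
7: 2167 = 7·309 + 4
11: 2167 = 11·197

11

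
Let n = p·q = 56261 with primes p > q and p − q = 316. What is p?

Since p = q + 316, we have 56261 = q(q + 316), so q² + 316q − 56261 = 0.
Discriminant: 316² + 4·56261 = 99856 + 225044 = 324900; √324900 = 570.
q = (−316 + 570)/2 = 127, and p = q + 316 = 443.
Check: 127 · 443 = 56261.

443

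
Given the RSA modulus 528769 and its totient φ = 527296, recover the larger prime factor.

φ(n) = (p−1)(q−1) = n − (p+q) + 1, so p + q = 528769 − 527296 + 1 = 1474.
p and q are the roots of t² − 1474t + 528769 = 0.
Discriminant: 1474² − 4·528769 = 2172676 − 2115076 = 57600; √57600 = 240.
q = (1474 − 240)/2 = 617, p = (1474 + 240)/2 = 857.
Check: 617 · 857 = 528769.

857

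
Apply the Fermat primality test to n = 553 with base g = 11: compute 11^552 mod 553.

11^1 ≡ 11 (mod 553)
11^2 ≡ 11^2 = 121 ≡ 121 (mod 553)
11^4 ≡ 121^2 = 14641 ≡ 263 (mod 553)
11^8 ≡ 263^2 = 69169 ≡ 44 (mod 553)
11^16 ≡ 44^2 = 1936 ≡ 277 (mod 553)
11^32 ≡ 277^2 = 76729 ≡ 415 (mod 553)
11^64 ≡ 415^2 = 172225 ≡ 242 (mod 553)
11^128 ≡ 242^2 = 58564 ≡ 499 (mod 553)
11^256 ≡ 499^2 = 249001 ≡ 151 (mod 553)
11^512 ≡ 151^2 = 22801 ≡ 128 (mod 553)
552 = 512 + 32 + 8 in binary powers of 2.
So 11^552 ≡ 128 · 415 · 44 ≡ 302 (mod 553).
Since 302 ≠ 1, base 11 is a Fermat witness: 553 is composite.

302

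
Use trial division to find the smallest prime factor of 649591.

19

649591 is odd.
Digit sum 34, not divisible by 3.
Ends in 1: not divisible by 5.
7: 649591 = 7·92798 + 5
11: 649591 = 11·59053 + 8
13: 649591 = 13·49968 + 7
17: 649591 = 17·38211 + 4
19: 649591 = 19·34189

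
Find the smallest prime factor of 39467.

39467 is odd.
Digit sum 29, not divisible by 3.
Ends in 7: not divisible by 5.
7: 39467 = 7·5638 + 1
11: 39467 = 11·3587 + 10
13: 39467 = 13·3035 + 12
17: 39467 = 17·2321 + 10
19: 39467 = 19·2077 + 4
23: 39467 = 23·1715 + 22
29: 39467 = 29·1360 + 27
31: 39467 = 31·1273 + 4
37: 39467 = 37·1066 + 25
41: 39467 = 41·962 + 25
43: 39467 = 43·917 + 36
47: 39467 = 47·839 + 34
53: 39467 = 53·744 + 35
59: 39467 = 59·668 + 55
61: 39467 = 61·647

61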